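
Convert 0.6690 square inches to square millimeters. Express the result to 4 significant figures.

1 square inch = 645.160 square millimeters.
Thus 0.6690 × 645.160 ≈ 431.6 mm².

431.6 mm²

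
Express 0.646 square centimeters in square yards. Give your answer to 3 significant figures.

1 square centimeter = 0.000119599 square yards.
So 0.646 × 0.000119599 ≈ 7.73 × 10^-5 yd².

7.73 × 10^-5 yd²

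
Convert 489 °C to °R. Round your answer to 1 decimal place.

°R = (°C + 273.15) × 9/5.
Applying the formula gives 1371.9 °R.

1371.9 °R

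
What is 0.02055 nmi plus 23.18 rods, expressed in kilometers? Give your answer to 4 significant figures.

0.1546 km

0.02055 nmi = 0.0380586 km and 23.18 rod = 0.116577 km.
0.0380586 + 0.116577 ≈ 0.1546 km.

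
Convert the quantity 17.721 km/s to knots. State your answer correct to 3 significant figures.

34400 knots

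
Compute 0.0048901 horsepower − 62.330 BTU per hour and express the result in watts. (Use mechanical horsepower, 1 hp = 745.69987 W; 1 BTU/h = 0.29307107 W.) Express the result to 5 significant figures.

-14.621 watts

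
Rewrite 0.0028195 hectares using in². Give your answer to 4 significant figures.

43700 square inches

1 hectare = 1.55000e+7 square inches.
So 0.0028195 × 1.55000e+7 ≈ 43700 in².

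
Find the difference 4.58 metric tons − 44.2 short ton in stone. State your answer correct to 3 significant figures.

-5590 st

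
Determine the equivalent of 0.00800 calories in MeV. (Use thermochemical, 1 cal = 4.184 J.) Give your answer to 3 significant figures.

2.09 × 10^11 megaelectronvolts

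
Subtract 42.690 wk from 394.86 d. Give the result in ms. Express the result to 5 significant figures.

394.86 d = 3.41159e+10 ms and 42.690 wk = 2.58189e+10 ms.
3.41159e+10 − 2.58189e+10 ≈ 8.2970e+9 ms.

8.2970e+9 ms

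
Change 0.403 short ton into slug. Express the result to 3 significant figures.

1 short ton = 62.1619 slug.
Then 0.403 × 62.1619 ≈ 25.1 slug.

25.1 slug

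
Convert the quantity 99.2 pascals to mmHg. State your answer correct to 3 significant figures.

1 Pa = 0.00750062 mmHg.
99.2 × 0.00750062 ≈ 0.744 mmHg.

0.744 mmHg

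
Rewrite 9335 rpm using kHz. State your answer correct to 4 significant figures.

1 rpm = 1.66667 × 10^-5 kilohertz.
Thus 9335 × 1.66667 × 10^-5 ≈ 0.1556 kHz.

0.1556 kilohertz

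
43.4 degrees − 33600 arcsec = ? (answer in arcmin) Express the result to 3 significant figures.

2040 arcminutes

43.4 ° = 2604.00 arcmin and 33600 arcsec = 560.000 arcmin.
2604.00 − 560.000 ≈ 2040 arcmin.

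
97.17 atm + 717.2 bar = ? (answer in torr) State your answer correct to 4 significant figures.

97.17 atm = 73849.2 torr and 717.2 bar = 537944 torr.
73849.2 + 537944 ≈ 611800 torr.

611800 torr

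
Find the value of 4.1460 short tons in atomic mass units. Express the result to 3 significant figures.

1 short ton = 5.46319 × 10^29 atomic mass units.
4.1460 × 5.46319 × 10^29 ≈ 2.27 × 10^30 u.

2.27 × 10^30 atomic mass units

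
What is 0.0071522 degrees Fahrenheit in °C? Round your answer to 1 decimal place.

-17.8 °C

°C = (°F − 32) × 5/9.
Applying the formula gives -17.8 °C.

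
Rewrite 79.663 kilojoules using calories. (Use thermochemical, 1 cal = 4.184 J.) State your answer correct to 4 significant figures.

19040 cal

1 kJ = 239.006 cal.
79.663 × 239.006 ≈ 19040 cal.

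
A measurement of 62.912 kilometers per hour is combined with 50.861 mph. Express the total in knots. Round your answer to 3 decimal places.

78.167 kn

62.912 km/h = 33.9698 kn and 50.861 mph = 44.1970 kn.
33.9698 + 44.1970 ≈ 78.167 kn.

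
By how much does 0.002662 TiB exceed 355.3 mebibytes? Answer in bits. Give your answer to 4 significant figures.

2.043 × 10^10 bit

0.002662 TiB = 2.34152 × 10^10 bit and 355.3 MiB = 2.98047 × 10^9 bit.
2.34152 × 10^10 − 2.98047 × 10^9 ≈ 2.043 × 10^10 bit.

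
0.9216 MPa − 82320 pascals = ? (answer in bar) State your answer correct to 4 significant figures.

8.393 bar

0.9216 MPa = 9.21600 bar and 82320 Pa = 0.823200 bar.
9.21600 − 0.823200 ≈ 8.393 bar.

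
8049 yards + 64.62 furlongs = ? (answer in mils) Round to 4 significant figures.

8049 yd = 2.89764e+8 mil and 64.62 furlong = 5.11790e+8 mil.
2.89764e+8 + 5.11790e+8 ≈ 8.016e+8 mil.

8.016e+8 mils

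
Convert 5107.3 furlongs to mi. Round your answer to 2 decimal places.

638.41 mi

1 furlong = 0.125000 mi.
Thus 5107.3 × 0.125000 ≈ 638.41 mi.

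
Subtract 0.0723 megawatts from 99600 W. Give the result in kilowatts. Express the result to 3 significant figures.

99600 W = 99.6000 kW and 0.0723 MW = 72.3000 kW.
99.6000 − 72.3000 ≈ 27.3 kW.

27.3 kW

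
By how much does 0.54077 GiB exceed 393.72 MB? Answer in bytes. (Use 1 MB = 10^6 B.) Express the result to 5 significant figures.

1.8693 × 10^8 bytes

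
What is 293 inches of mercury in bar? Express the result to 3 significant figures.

1 inch of mercury = 0.0338639 bar.
Thus 293 × 0.0338639 ≈ 9.92 bar.

9.92 bar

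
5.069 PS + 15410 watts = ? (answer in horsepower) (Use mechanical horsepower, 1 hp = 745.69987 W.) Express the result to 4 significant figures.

25.66 hp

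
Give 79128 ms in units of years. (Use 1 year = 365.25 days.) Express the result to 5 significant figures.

2.5074 × 10^-6 yr

1 ms = 3.16881 × 10^-11 yr.
Then 79128 × 3.16881 × 10^-11 ≈ 2.5074 × 10^-6 yr.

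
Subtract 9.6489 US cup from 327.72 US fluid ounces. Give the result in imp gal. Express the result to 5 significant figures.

1.6298 imp gal

327.72 US fl oz = 2.13191 imp gal and 9.6489 US cup = 0.502149 imp gal.
2.13191 − 0.502149 ≈ 1.6298 imp gal.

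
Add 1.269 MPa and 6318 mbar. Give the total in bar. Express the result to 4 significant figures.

19.01 bar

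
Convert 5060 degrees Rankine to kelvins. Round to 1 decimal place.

°R = K × 9/5.
Applying the formula gives 2811.1 K.

2811.1 K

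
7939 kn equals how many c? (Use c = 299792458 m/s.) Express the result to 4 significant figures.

1 kn = 1.71600e-9 c.
So 7939 × 1.71600e-9 ≈ 1.362e-5 c.

1.362e-5 c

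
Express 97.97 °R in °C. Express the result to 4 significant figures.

°R = (°C + 273.15) × 9/5.
Applying the formula gives -218.7 °C.

-218.7 degrees Celsius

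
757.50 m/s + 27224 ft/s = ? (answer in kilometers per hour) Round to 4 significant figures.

32600 km/h

757.50 m/s = 2727.00 km/h and 27224 ft/s = 29872.4 km/h.
2727.00 + 29872.4 ≈ 32600 km/h.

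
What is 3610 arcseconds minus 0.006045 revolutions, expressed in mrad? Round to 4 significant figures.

3610 arcsec = 17.5018 mrad and 0.006045 rev = 37.9819 mrad.
17.5018 − 37.9819 ≈ -20.48 mrad.

-20.48 milliradians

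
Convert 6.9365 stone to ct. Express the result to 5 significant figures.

1 st = 31751.5 ct.
Then 6.9365 × 31751.5 ≈ 220240 ct.

220240 ct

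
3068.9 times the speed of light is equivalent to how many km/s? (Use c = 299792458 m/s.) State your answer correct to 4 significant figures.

9.200e+8 km/s

1 c = 299792 km/s.
So 3068.9 × 299792 ≈ 9.200e+8 km/s.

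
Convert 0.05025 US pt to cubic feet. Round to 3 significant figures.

0.000840 cubic feet

1 US pint = 0.0167101 cubic feet.
Then 0.05025 × 0.0167101 ≈ 0.000840 ft³.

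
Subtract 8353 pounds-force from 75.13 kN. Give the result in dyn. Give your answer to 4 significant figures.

75.13 kN = 7.51300e+9 dyn and 8353 lbf = 3.71560e+9 dyn.
7.51300e+9 − 3.71560e+9 ≈ 3.797e+9 dyn.

3.797e+9 dyn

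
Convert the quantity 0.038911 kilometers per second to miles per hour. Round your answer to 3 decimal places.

1 kilometer per second = 2236.936 mph.
Thus 0.038911 × 2236.936 ≈ 87.041 mph.

87.041 mph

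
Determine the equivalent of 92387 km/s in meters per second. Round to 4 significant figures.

9.239e+7 m/s

1 kilometer per second = 1000.00 meters per second.
Thus 92387 × 1000.00 ≈ 9.239e+7 m/s.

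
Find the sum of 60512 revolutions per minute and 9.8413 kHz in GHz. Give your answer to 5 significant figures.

60512 rpm = 1.00853 × 10^-6 GHz and 9.8413 kHz = 9.84130 × 10^-6 GHz.
1.00853 × 10^-6 + 9.84130 × 10^-6 ≈ 1.0850 × 10^-5 GHz.

1.0850 × 10^-5 gigahertz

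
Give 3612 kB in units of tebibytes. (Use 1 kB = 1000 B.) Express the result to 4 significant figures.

3.285e-6 tebibytes

1 kB = 9.09495e-10 TiB.
Then 3612 × 9.09495e-10 ≈ 3.285e-6 TiB.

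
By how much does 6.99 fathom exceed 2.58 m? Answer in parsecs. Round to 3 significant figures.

3.31e-16 parsecs

6.99 fathom = 4.14279e-16 pc and 2.58 m = 8.36121e-17 pc.
4.14279e-16 − 8.36121e-17 ≈ 3.31e-16 pc.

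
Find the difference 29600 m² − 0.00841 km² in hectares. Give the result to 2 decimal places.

2.12 ha

29600 m² = 2.96000 ha and 0.00841 km² = 0.841000 ha.
2.96000 − 0.841000 ≈ 2.12 ha.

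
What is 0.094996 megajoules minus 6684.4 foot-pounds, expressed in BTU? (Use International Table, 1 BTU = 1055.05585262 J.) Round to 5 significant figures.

0.094996 MJ = 90.0388 BTU and 6684.4 ft·lbf = 8.58990 BTU.
90.0388 − 8.58990 ≈ 81.449 BTU.

81.449 British thermal units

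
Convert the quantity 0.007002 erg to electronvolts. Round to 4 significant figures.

1 erg = 6.24151 × 10^11 eV.
Then 0.007002 × 6.24151 × 10^11 ≈ 4.370 × 10^9 eV.

4.370 × 10^9 electronvolts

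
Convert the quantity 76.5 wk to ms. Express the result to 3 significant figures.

1 week = 6.04800 × 10^8 milliseconds.
Thus 76.5 × 6.04800 × 10^8 ≈ 4.63 × 10^10 ms.

4.63 × 10^10 ms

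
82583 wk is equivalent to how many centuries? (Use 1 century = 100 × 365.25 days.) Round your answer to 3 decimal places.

15.827 centuries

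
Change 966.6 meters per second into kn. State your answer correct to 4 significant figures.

1 m/s = 1.94384 kn.
Then 966.6 × 1.94384 ≈ 1879 kn.

1879 kn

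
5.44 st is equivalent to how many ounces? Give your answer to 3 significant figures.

1220 ounces

1 st = 224.000 oz.
Thus 5.44 × 224.000 ≈ 1220 oz.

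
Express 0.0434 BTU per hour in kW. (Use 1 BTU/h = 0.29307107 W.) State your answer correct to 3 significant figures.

1 BTU/h = 0.000293071 kilowatts.
Thus 0.0434 × 0.000293071 ≈ 1.27e-5 kW.

1.27e-5 kW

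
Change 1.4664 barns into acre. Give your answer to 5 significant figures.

1 barn = 2.471054 × 10^-32 acres.
Thus 1.4664 × 2.471054 × 10^-32 ≈ 3.6236 × 10^-32 acre.

3.6236 × 10^-32 acre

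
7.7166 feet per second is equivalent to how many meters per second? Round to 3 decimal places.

1 ft/s = 0.304800 m/s.
Then 7.7166 × 0.304800 ≈ 2.352 m/s.

2.352 m/s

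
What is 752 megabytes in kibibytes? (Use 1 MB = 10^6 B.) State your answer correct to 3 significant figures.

1 megabyte = 976.5625 kibibytes.
Thus 752 × 976.5625 ≈ 734000 KiB.

734000 KiB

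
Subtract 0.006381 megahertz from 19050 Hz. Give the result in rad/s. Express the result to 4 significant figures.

19050 Hz = 119695 rad/s and 0.006381 MHz = 40093.0 rad/s.
119695 − 40093.0 ≈ 79600 rad/s.

79600 radians per second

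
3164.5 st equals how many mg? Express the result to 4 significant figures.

2.010 × 10^10 mg

1 st = 6.35029 × 10^6 mg.
Thus 3164.5 × 6.35029 × 10^6 ≈ 2.010 × 10^10 mg.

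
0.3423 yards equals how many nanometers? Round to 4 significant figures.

1 yd = 9.14400 × 10^8 nanometers.
Thus 0.3423 × 9.14400 × 10^8 ≈ 3.130 × 10^8 nm.

3.130 × 10^8 nanometers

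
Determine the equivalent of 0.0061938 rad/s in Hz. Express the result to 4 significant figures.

0.0009858 hertz

1 radian per second = 0.159155 Hz.
Then 0.0061938 × 0.159155 ≈ 0.0009858 Hz.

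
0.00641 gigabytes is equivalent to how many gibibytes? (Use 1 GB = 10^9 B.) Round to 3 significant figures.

0.00597 gibibytes

1 GB = 0.931323 GiB.
Then 0.00641 × 0.931323 ≈ 0.00597 GiB.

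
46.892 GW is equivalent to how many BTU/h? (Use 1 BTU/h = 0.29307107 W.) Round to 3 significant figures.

1 GW = 3.41214 × 10^9 BTU/h.
46.892 × 3.41214 × 10^9 ≈ 1.60 × 10^11 BTU/h.

1.60 × 10^11 BTU/h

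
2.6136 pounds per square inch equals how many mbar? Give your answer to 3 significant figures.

1 psi = 68.9476 mbar.
2.6136 × 68.9476 ≈ 180 mbar.

180 millibar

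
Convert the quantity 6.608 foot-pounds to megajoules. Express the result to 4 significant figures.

8.959e-6 MJ

1 ft·lbf = 1.35582e-6 megajoules.
6.608 × 1.35582e-6 ≈ 8.959e-6 MJ.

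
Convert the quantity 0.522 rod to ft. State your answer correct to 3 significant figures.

8.61 feet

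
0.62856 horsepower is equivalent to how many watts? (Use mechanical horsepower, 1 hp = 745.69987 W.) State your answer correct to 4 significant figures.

468.7 W

1 horsepower = 745.700 W.
So 0.62856 × 745.700 ≈ 468.7 W.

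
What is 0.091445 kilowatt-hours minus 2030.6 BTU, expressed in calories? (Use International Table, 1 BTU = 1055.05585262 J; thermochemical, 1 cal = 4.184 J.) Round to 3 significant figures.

-433000 cal

0.091445 kWh = 78681.2 cal and 2030.6 BTU = 512045 cal.
78681.2 − 512045 ≈ -433000 cal.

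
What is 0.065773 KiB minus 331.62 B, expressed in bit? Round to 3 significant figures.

0.065773 KiB = 538.812 bit and 331.62 B = 2652.96 bit.
538.812 − 2652.96 ≈ -2110 bit.

-2110 bit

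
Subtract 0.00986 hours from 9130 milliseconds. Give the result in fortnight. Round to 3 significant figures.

-2.18 × 10^-5 fortnights

9130 ms = 7.54795 × 10^-6 fortnight and 0.00986 h = 2.93452 × 10^-5 fortnight.
7.54795 × 10^-6 − 2.93452 × 10^-5 ≈ -2.18 × 10^-5 fortnight.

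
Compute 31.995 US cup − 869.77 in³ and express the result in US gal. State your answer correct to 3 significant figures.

31.995 US cup = 1.99969 US gal and 869.77 in³ = 3.76524 US gal.
1.99969 − 3.76524 ≈ -1.77 US gal.

-1.77 US gallons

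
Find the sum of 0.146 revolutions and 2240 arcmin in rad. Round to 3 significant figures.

0.146 rev = 0.917345 rad and 2240 arcmin = 0.651590 rad.
0.917345 + 0.651590 ≈ 1.57 rad.

1.57 rad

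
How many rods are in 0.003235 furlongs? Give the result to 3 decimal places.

1 furlong = 40.0000 rod.
So 0.003235 × 40.0000 ≈ 0.129 rod.

0.129 rod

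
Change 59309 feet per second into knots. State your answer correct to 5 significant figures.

35140 kn

1 ft/s = 0.592484 kn.
Thus 59309 × 0.592484 ≈ 35140 kn.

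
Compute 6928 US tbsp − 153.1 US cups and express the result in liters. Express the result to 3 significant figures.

66.2 L

6928 US tbsp = 102.443 L and 153.1 US cup = 36.2217 L.
102.443 − 36.2217 ≈ 66.2 L.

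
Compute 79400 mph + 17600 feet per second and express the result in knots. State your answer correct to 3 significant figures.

79400 mph = 68996.7 kn and 17600 ft/s = 10427.7 kn.
68996.7 + 10427.7 ≈ 79400 kn.

79400 knots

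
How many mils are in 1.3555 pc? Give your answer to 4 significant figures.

1 parsec = 1.21483 × 10^21 mil.
Thus 1.3555 × 1.21483 × 10^21 ≈ 1.647 × 10^21 mil.

1.647 × 10^21 mils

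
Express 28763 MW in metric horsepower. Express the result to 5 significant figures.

3.9107 × 10^7 metric horsepower

1 MW = 1359.62 PS.
Thus 28763 × 1359.62 ≈ 3.9107 × 10^7 PS.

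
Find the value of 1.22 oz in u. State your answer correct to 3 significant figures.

2.08 × 10^25 u

1 ounce = 1.70725 × 10^25 u.
Thus 1.22 × 1.70725 × 10^25 ≈ 2.08 × 10^25 u.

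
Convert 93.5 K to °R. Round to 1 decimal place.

168.3 degrees Rankine

°R = K × 9/5.
Applying the formula gives 168.3 °R.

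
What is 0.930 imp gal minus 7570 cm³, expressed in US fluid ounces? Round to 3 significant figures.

-113 US fluid ounces

0.930 imp gal = 142.961 US fl oz and 7570 cm³ = 255.972 US fl oz.
142.961 − 255.972 ≈ -113 US fl oz.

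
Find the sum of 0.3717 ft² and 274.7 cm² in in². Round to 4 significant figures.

96.10 square inches

0.3717 ft² = 53.5248 in² and 274.7 cm² = 42.5786 in².
53.5248 + 42.5786 ≈ 96.10 in².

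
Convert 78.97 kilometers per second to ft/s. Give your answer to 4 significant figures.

1 km/s = 3280.84 ft/s.
Thus 78.97 × 3280.84 ≈ 259100 ft/s.

259100 ft/s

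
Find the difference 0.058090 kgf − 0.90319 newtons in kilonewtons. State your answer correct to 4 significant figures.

-0.0003335 kilonewtons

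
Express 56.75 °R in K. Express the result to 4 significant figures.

°R = K × 9/5.
Applying the formula gives 31.53 K.

31.53 K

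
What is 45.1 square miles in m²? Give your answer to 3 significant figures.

1.17e+8 square meters

1 square mile = 2.58999e+6 square meters.
Then 45.1 × 2.58999e+6 ≈ 1.17e+8 m².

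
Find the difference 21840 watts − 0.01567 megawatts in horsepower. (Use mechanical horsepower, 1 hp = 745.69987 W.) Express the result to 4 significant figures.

8.274 horsepower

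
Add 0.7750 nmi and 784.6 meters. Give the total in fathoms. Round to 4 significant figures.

0.7750 nmi = 784.832 fathom and 784.6 m = 429.024 fathom.
784.832 + 429.024 ≈ 1214 fathom.

1214 fathoms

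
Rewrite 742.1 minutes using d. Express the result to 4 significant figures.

0.5153 d

1 min = 0.000694444 d.
742.1 × 0.000694444 ≈ 0.5153 d.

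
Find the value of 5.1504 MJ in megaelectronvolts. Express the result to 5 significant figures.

1 megajoule = 6.24151 × 10^18 MeV.
5.1504 × 6.24151 × 10^18 ≈ 3.2146 × 10^19 MeV.

3.2146 × 10^19 MeV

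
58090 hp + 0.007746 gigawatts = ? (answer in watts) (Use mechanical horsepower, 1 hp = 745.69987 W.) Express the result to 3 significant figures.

5.11 × 10^7 W

58090 hp = 4.33177 × 10^7 W and 0.007746 GW = 7.74600 × 10^6 W.
4.33177 × 10^7 + 7.74600 × 10^6 ≈ 5.11 × 10^7 W.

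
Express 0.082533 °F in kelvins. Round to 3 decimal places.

K = (°F + 459.67) × 5/9.
Applying the formula gives 255.418 K.

255.418 K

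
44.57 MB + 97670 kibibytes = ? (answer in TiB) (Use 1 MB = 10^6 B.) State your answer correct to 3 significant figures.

0.000131 tebibytes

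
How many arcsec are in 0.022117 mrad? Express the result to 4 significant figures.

1 milliradian = 206.265 arcsec.
So 0.022117 × 206.265 ≈ 4.562 arcsec.

4.562 arcseconds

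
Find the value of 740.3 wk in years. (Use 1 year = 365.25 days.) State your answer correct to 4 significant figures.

14.19 years

1 wk = 0.0191650 years.
Thus 740.3 × 0.0191650 ≈ 14.19 yr.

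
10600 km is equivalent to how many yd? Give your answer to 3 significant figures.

1.16 × 10^7 yd

1 kilometer = 1093.61 yd.
Thus 10600 × 1093.61 ≈ 1.16 × 10^7 yd.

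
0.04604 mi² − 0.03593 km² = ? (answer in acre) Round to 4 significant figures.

20.59 acre

0.04604 mi² = 29.4656 acre and 0.03593 km² = 8.87850 acre.
29.4656 − 8.87850 ≈ 20.59 acre.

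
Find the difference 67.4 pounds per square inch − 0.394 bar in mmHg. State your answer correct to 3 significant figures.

67.4 psi = 3485.59 mmHg and 0.394 bar = 295.524 mmHg.
3485.59 − 295.524 ≈ 3190 mmHg.

3190 mmHg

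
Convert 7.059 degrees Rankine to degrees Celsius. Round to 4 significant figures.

-269.2 °C

°R = (°C + 273.15) × 9/5.
Applying the formula gives -269.2 °C.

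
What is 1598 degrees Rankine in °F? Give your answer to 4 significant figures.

1138 degrees Fahrenheit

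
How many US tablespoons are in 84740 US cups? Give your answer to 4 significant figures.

1.356e+6 US tbsp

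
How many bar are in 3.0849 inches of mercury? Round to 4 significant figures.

1 inch of mercury = 0.0338639 bar.
3.0849 × 0.0338639 ≈ 0.1045 bar.

0.1045 bar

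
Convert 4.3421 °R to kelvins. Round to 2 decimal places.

2.41 K

°R = K × 9/5.
Applying the formula gives 2.41 K.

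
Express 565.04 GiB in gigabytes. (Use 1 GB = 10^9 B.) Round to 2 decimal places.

1 gibibyte = 1.07374 GB.
565.04 × 1.07374 ≈ 606.71 GB.

606.71 GB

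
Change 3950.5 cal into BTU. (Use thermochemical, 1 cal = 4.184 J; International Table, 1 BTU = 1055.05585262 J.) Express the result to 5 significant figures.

15.666 BTU

1 cal = 0.00396567 British thermal units.
3950.5 × 0.00396567 ≈ 15.666 BTU.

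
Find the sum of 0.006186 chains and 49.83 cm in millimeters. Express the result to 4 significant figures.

0.006186 chain = 124.443 mm and 49.83 cm = 498.300 mm.
124.443 + 498.300 ≈ 622.7 mm.

622.7 millimeters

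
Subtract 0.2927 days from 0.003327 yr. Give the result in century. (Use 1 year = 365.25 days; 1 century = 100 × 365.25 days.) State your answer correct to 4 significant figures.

0.003327 yr = 3.32700e-5 century and 0.2927 d = 8.01369e-6 century.
3.32700e-5 − 8.01369e-6 ≈ 2.526e-5 century.

2.526e-5 century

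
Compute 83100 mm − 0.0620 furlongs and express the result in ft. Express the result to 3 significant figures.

83100 mm = 272.638 ft and 0.0620 furlong = 40.9200 ft.
272.638 − 40.9200 ≈ 232 ft.

232 feet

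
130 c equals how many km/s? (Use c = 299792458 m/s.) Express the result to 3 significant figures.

3.90 × 10^7 km/s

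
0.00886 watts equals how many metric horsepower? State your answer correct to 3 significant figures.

1.20e-5 PS

1 W = 0.00135962 PS.
So 0.00886 × 0.00135962 ≈ 1.20e-5 PS.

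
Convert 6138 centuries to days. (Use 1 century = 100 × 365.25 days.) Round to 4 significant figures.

1 century = 36525.0 days.
Thus 6138 × 36525.0 ≈ 2.242e+8 d.

2.242e+8 d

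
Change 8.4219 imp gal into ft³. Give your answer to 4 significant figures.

1.352 cubic feet

1 imperial gallon = 0.160544 ft³.
So 8.4219 × 0.160544 ≈ 1.352 ft³.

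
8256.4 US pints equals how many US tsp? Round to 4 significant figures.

1 US pt = 96.0000 US tsp.
So 8256.4 × 96.0000 ≈ 792600 US tsp.

792600 US tsp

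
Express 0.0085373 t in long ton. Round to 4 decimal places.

1 metric ton = 0.984207 long tons.
So 0.0085373 × 0.984207 ≈ 0.0084 long ton.

0.0084 long ton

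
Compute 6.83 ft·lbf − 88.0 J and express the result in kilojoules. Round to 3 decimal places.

-0.079 kJ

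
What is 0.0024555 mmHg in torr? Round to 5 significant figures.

1 mmHg = 1.00000 torr.
0.0024555 × 1.00000 ≈ 0.0024555 torr.

0.0024555 torr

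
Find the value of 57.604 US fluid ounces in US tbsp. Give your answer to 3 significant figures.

1 US fl oz = 2.00000 US tablespoons.
So 57.604 × 2.00000 ≈ 115 US tbsp.

115 US tablespoons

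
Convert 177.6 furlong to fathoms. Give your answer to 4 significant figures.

19540 fathom

1 furlong = 110.000 fathom.
177.6 × 110.000 ≈ 19540 fathom.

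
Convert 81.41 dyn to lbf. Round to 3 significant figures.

0.000183 lbf

1 dyne = 2.24809 × 10^-6 pounds-force.
Then 81.41 × 2.24809 × 10^-6 ≈ 0.000183 lbf.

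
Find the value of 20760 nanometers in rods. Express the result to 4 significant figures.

4.128 × 10^-6 rods

1 nanometer = 1.98839 × 10^-10 rods.
20760 × 1.98839 × 10^-10 ≈ 4.128 × 10^-6 rod.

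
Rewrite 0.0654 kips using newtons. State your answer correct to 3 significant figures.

291 newtons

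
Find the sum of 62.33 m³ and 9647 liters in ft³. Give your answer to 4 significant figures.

62.33 m³ = 2201.16 ft³ and 9647 L = 340.681 ft³.
2201.16 + 340.681 ≈ 2542 ft³.

2542 ft³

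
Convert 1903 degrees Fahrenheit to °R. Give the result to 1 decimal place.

2362.7 degrees Rankine

°R = °F + 459.67.
Applying the formula gives 2362.7 °R.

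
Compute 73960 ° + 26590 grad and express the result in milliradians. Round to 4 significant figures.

1.709e+6 milliradians

73960 ° = 1.29085e+6 mrad and 26590 grad = 417675 mrad.
1.29085e+6 + 417675 ≈ 1.709e+6 mrad.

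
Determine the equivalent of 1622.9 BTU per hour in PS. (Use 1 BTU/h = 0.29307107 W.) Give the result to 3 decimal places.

0.647 PS

1 BTU/h = 0.000398466 metric horsepower.
So 1622.9 × 0.000398466 ≈ 0.647 PS.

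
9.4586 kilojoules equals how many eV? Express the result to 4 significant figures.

1 kJ = 6.24151 × 10^21 electronvolts.
9.4586 × 6.24151 × 10^21 ≈ 5.904 × 10^22 eV.

5.904 × 10^22 electronvolts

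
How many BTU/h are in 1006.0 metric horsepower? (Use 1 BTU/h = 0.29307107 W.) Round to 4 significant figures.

1 metric horsepower = 2509.63 BTU/h.
1006.0 × 2509.63 ≈ 2.525 × 10^6 BTU/h.

2.525 × 10^6 BTU/h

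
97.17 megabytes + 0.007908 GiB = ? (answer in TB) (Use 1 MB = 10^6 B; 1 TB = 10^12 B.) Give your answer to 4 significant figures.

97.17 MB = 9.71700e-5 TB and 0.007908 GiB = 8.49115e-6 TB.
9.71700e-5 + 8.49115e-6 ≈ 0.0001057 TB.

0.0001057 TB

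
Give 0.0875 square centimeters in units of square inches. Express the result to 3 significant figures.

0.0136 in²

1 square centimeter = 0.155000 in².
So 0.0875 × 0.155000 ≈ 0.0136 in².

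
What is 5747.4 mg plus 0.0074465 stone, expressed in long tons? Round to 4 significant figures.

5.220 × 10^-5 long tons

5747.4 mg = 5.65663 × 10^-6 long ton and 0.0074465 st = 4.65406 × 10^-5 long ton.
5.65663 × 10^-6 + 4.65406 × 10^-5 ≈ 5.220 × 10^-5 long ton.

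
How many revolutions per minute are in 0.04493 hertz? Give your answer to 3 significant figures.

1 Hz = 60.0000 revolutions per minute.
0.04493 × 60.0000 ≈ 2.70 rpm.

2.70 rpm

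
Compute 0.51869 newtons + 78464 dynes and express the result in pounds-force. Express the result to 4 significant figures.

0.2930 lbf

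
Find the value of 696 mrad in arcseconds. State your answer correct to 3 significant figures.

144000 arcseconds

1 milliradian = 206.265 arcseconds.
Then 696 × 206.265 ≈ 144000 arcsec.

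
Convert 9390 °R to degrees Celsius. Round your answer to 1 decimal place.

°R = (°C + 273.15) × 9/5.
Applying the formula gives 4943.5 °C.

4943.5 °C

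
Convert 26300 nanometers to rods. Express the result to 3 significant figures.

5.23e-6 rods

1 nm = 1.98839e-10 rods.
26300 × 1.98839e-10 ≈ 5.23e-6 rod.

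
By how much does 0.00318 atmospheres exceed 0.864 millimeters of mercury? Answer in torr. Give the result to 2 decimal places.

1.55 torr

0.00318 atm = 2.41680 torr and 0.864 mmHg = 0.864000 torr.
2.41680 − 0.864000 ≈ 1.55 torr.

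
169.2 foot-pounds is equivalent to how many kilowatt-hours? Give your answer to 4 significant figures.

6.372 × 10^-5 kWh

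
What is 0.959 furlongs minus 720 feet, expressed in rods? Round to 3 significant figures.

-5.28 rods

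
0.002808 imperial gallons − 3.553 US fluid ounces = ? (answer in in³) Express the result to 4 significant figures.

-5.633 in³

0.002808 imp gal = 0.778994 in³ and 3.553 US fl oz = 6.41205 in³.
0.778994 − 6.41205 ≈ -5.633 in³.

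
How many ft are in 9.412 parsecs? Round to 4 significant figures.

9.528e+17 feet

1 pc = 1.01236e+17 ft.
9.412 × 1.01236e+17 ≈ 9.528e+17 ft.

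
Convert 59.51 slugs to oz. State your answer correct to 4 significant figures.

30630 ounces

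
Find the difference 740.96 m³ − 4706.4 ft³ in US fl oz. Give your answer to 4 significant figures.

740.96 m³ = 2.50548e+7 US fl oz and 4706.4 ft³ = 4.50641e+6 US fl oz.
2.50548e+7 − 4.50641e+6 ≈ 2.055e+7 US fl oz.

2.055e+7 US fluid ounces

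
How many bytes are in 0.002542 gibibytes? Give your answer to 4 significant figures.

2.729e+6 bytes

1 GiB = 1.07374e+9 B.
So 0.002542 × 1.07374e+9 ≈ 2.729e+6 B.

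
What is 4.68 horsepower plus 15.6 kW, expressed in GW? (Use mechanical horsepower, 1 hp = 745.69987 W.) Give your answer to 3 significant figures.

4.68 hp = 3.48988e-6 GW and 15.6 kW = 1.56000e-5 GW.
3.48988e-6 + 1.56000e-5 ≈ 1.91e-5 GW.

1.91e-5 GW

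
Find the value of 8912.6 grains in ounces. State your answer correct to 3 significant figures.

20.4 oz

1 gr = 0.00228571 oz.
Thus 8912.6 × 0.00228571 ≈ 20.4 oz.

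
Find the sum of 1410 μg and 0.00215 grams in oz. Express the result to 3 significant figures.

0.000126 oz

1410 μg = 4.97363 × 10^-5 oz and 0.00215 g = 7.58390 × 10^-5 oz.
4.97363 × 10^-5 + 7.58390 × 10^-5 ≈ 0.000126 oz.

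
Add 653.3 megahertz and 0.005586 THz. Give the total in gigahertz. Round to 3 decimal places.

653.3 MHz = 0.653300 GHz and 0.005586 THz = 5.58600 GHz.
0.653300 + 5.58600 ≈ 6.239 GHz.

6.239 gigahertz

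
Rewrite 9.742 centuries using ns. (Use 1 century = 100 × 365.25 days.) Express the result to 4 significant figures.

1 century = 3.15576e+18 ns.
So 9.742 × 3.15576e+18 ≈ 3.074e+19 ns.

3.074e+19 ns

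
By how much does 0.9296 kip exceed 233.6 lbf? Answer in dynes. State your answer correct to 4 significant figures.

0.9296 kip = 4.13507e+8 dyn and 233.6 lbf = 1.03910e+8 dyn.
4.13507e+8 − 1.03910e+8 ≈ 3.096e+8 dyn.

3.096e+8 dynes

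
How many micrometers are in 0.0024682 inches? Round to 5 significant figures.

1 inch = 25400.0 μm.
0.0024682 × 25400.0 ≈ 62.692 μm.

62.692 micrometers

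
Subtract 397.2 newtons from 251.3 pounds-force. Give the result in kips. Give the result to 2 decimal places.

0.16 kip

251.3 lbf = 0.251300 kip and 397.2 N = 0.0892941 kip.
0.251300 − 0.0892941 ≈ 0.16 kip.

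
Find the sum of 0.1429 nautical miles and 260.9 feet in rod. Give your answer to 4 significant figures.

0.1429 nmi = 52.6228 rod and 260.9 ft = 15.8121 rod.
52.6228 + 15.8121 ≈ 68.43 rod.

68.43 rods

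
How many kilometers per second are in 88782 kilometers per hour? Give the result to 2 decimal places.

24.66 kilometers per second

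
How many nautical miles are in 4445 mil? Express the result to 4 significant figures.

1 mil = 1.37149 × 10^-8 nautical miles.
Thus 4445 × 1.37149 × 10^-8 ≈ 6.096 × 10^-5 nmi.

6.096 × 10^-5 nmi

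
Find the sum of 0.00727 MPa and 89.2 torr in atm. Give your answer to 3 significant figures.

0.189 atmospheres

0.00727 MPa = 0.0717493 atm and 89.2 torr = 0.117368 atm.
0.0717493 + 0.117368 ≈ 0.189 atm.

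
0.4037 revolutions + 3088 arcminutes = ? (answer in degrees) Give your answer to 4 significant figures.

196.8 degrees

0.4037 rev = 145.332 ° and 3088 arcmin = 51.4667 °.
145.332 + 51.4667 ≈ 196.8 °.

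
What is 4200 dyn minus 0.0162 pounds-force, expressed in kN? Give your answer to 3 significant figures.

-3.01 × 10^-5 kN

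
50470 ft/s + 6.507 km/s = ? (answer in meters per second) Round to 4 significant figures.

21890 m/s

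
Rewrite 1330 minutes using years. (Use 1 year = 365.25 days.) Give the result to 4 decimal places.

0.0025 yr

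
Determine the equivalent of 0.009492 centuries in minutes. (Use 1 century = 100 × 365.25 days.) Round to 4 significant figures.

499200 minutes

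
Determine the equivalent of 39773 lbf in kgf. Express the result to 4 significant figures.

18040 kilograms-force

1 lbf = 0.453592 kilograms-force.
Then 39773 × 0.453592 ≈ 18040 kgf.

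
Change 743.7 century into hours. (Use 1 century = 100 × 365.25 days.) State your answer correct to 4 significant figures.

1 century = 876600 hours.
743.7 × 876600 ≈ 6.519e+8 h.

6.519e+8 h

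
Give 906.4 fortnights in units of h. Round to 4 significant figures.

1 fortnight = 336.000 hours.
906.4 × 336.000 ≈ 304600 h.

304600 hours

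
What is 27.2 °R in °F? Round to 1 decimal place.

-432.5 °F

°R = °F + 459.67.
Applying the formula gives -432.5 °F.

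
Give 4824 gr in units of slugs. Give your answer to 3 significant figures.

0.0214 slug

1 grain = 4.44014e-6 slug.
So 4824 × 4.44014e-6 ≈ 0.0214 slug.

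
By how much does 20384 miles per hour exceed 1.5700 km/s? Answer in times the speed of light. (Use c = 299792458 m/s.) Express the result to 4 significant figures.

20384 mph = 3.03959 × 10^-5 c and 1.5700 km/s = 5.23696 × 10^-6 c.
3.03959 × 10^-5 − 5.23696 × 10^-6 ≈ 2.516 × 10^-5 c.

2.516 × 10^-5 times the speed of light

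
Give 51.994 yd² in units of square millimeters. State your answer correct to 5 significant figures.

1 yd² = 836127 mm².
Thus 51.994 × 836127 ≈ 4.3474 × 10^7 mm².

4.3474 × 10^7 square millimeters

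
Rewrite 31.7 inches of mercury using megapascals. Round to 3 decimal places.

1 inch of mercury = 0.00338639 megapascals.
31.7 × 0.00338639 ≈ 0.107 MPa.

0.107 MPa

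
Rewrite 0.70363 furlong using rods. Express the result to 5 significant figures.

28.145 rod

1 furlong = 40.0000 rods.
Thus 0.70363 × 40.0000 ≈ 28.145 rod.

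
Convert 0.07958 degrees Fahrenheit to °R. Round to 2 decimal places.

°R = °F + 459.67.
Applying the formula gives 459.75 °R.

459.75 °R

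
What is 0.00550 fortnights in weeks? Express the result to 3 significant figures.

0.0110 weeks

1 fortnight = 2.00000 weeks.
Then 0.00550 × 2.00000 ≈ 0.0110 wk.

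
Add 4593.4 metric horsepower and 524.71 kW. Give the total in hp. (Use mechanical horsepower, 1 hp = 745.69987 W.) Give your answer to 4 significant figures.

4593.4 PS = 4530.56 hp and 524.71 kW = 703.648 hp.
4530.56 + 703.648 ≈ 5234 hp.

5234 hp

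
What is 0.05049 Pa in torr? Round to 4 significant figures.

1 pascal = 0.00750062 torr.
So 0.05049 × 0.00750062 ≈ 0.0003787 torr.

0.0003787 torr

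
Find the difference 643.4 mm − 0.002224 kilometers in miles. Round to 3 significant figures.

643.4 mm = 0.000399790 mi and 0.002224 km = 0.00138193 mi.
0.000399790 − 0.00138193 ≈ -0.000982 mi.

-0.000982 miles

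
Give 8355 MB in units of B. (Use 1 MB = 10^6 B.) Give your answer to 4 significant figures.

8.355e+9 bytes

1 MB = 1.00000e+6 B.
8355 × 1.00000e+6 ≈ 8.355e+9 B.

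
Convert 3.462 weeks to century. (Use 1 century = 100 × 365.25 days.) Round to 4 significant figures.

0.0006635 centuries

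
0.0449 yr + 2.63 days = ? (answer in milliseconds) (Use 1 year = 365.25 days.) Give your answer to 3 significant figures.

0.0449 yr = 1.41694e+9 ms and 2.63 d = 2.27232e+8 ms.
1.41694e+9 + 2.27232e+8 ≈ 1.64e+9 ms.

1.64e+9 milliseconds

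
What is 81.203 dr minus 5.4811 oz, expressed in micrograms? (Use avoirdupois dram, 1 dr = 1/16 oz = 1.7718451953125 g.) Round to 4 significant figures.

-1.151 × 10^7 micrograms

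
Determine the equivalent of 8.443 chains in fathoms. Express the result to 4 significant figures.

1 chain = 11.0000 fathoms.
Thus 8.443 × 11.0000 ≈ 92.87 fathom.

92.87 fathoms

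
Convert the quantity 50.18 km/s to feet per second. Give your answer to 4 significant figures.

164600 ft/s

1 km/s = 3280.84 feet per second.
Thus 50.18 × 3280.84 ≈ 164600 ft/s.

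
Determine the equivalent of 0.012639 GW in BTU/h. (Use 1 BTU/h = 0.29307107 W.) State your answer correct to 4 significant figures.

1 gigawatt = 3.41214 × 10^9 BTU per hour.
So 0.012639 × 3.41214 × 10^9 ≈ 4.313 × 10^7 BTU/h.

4.313 × 10^7 BTU per hour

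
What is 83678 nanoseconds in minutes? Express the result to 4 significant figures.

1 nanosecond = 1.66667e-11 min.
So 83678 × 1.66667e-11 ≈ 1.395e-6 min.

1.395e-6 min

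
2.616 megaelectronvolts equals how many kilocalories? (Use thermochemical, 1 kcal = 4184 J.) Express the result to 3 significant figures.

1 MeV = 3.82929 × 10^-17 kcal.
Then 2.616 × 3.82929 × 10^-17 ≈ 1.00 × 10^-16 kcal.

1.00 × 10^-16 kcal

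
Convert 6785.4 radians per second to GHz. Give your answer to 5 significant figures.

1.0799 × 10^-6 gigahertz

1 radian per second = 1.59155 × 10^-10 gigahertz.
So 6785.4 × 1.59155 × 10^-10 ≈ 1.0799 × 10^-6 GHz.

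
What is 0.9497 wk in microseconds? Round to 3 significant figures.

5.74e+11 microseconds

1 wk = 6.04800e+11 μs.
Then 0.9497 × 6.04800e+11 ≈ 5.74e+11 μs.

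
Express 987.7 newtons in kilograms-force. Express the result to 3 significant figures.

1 newton = 0.101972 kgf.
987.7 × 0.101972 ≈ 101 kgf.

101 kilograms-force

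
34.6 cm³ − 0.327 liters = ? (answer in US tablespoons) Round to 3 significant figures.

-19.8 US tbsp

34.6 cm³ = 2.33993 US tbsp and 0.327 L = 22.1144 US tbsp.
2.33993 − 22.1144 ≈ -19.8 US tbsp.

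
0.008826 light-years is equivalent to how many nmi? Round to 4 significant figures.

1 ly = 5.10839 × 10^12 nautical miles.
So 0.008826 × 5.10839 × 10^12 ≈ 4.509 × 10^10 nmi.

4.509 × 10^10 nmi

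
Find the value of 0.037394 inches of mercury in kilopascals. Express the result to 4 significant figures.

1 inHg = 3.38639 kPa.
So 0.037394 × 3.38639 ≈ 0.1266 kPa.

0.1266 kilopascals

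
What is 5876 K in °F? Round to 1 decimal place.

10117.1 °F

K = (°F + 459.67) × 5/9.
Applying the formula gives 10117.1 °F.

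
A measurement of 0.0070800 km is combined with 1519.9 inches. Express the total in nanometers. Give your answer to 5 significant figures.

4.5685 × 10^10 nm

0.0070800 km = 7.080000 × 10^9 nm and 1519.9 in = 3.860546 × 10^10 nm.
7.080000 × 10^9 + 3.860546 × 10^10 ≈ 4.5685 × 10^10 nm.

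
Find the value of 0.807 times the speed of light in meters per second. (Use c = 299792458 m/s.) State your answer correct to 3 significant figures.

2.42e+8 m/s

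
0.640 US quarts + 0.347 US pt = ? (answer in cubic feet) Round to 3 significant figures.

0.0272 cubic feet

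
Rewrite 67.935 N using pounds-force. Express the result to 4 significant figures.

1 N = 0.224809 lbf.
Thus 67.935 × 0.224809 ≈ 15.27 lbf.

15.27 lbf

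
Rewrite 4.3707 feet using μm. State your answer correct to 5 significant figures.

1.3322 × 10^6 μm

1 ft = 304800 μm.
Then 4.3707 × 304800 ≈ 1.3322 × 10^6 μm.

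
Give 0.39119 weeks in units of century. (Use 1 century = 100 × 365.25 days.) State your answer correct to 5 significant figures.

7.4971 × 10^-5 century

1 wk = 0.0001916496 centuries.
Then 0.39119 × 0.0001916496 ≈ 7.4971 × 10^-5 century.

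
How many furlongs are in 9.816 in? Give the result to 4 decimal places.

1 inch = 0.000126263 furlong.
Thus 9.816 × 0.000126263 ≈ 0.0012 furlong.

0.0012 furlong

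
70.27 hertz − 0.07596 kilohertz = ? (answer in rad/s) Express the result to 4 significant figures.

-35.75 rad/s

70.27 Hz = 441.519 rad/s and 0.07596 kHz = 477.271 rad/s.
441.519 − 477.271 ≈ -35.75 rad/s.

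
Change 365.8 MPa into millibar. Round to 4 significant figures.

1 MPa = 10000.0 mbar.
Thus 365.8 × 10000.0 ≈ 3.658e+6 mbar.

3.658e+6 millibar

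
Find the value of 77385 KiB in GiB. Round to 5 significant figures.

1 KiB = 9.53674 × 10^-7 GiB.
So 77385 × 9.53674 × 10^-7 ≈ 0.073800 GiB.

0.073800 gibibytes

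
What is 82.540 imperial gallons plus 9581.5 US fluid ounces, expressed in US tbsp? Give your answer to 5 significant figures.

44539 US tbsp

82.540 imp gal = 25376.4 US tbsp and 9581.5 US fl oz = 19163.0 US tbsp.
25376.4 + 19163.0 ≈ 44539 US tbsp.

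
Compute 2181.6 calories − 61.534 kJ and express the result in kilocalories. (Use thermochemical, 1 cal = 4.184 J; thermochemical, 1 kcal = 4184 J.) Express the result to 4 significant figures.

2181.6 cal = 2.18160 kcal and 61.534 kJ = 14.7070 kcal.
2.18160 − 14.7070 ≈ -12.53 kcal.

-12.53 kilocalories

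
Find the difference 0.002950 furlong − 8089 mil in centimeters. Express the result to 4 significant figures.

0.002950 furlong = 59.3446 cm and 8089 mil = 20.5461 cm.
59.3446 − 20.5461 ≈ 38.80 cm.

38.80 centimeters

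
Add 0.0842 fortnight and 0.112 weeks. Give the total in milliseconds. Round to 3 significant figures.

1.70e+8 ms

0.0842 fortnight = 1.01848e+8 ms and 0.112 wk = 6.77376e+7 ms.
1.01848e+8 + 6.77376e+7 ≈ 1.70e+8 ms.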